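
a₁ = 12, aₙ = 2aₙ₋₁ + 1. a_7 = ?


Computing step by step:
a_1 = 12
a_2 = 25
a_3 = 51
a_4 = 103
a_5 = 207
a_6 = 415
a_7 = 831


a_7 = 831


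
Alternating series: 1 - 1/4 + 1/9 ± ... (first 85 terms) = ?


S = 1 - 1/4 + 1/9 - 1/16 + 1/25 - 1/36 + 1/49 - 1/64 ± ...
= 0.8225
(Full series converges to +π²/12 ≈ +0.8225)

S_85 = 0.8225


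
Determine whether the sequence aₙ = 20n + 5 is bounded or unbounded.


aₙ = 20n + 5 → as n→∞, aₙ→∞
No finite upper bound exists
The sequence is UNBOUNDED

Unbounded (aₙ → ∞ as n → ∞)


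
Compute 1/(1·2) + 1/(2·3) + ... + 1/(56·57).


1/(k(k+1)) = 1/k - 1/(k+1) (partial fractions)
Telescoping: Σ = 1 - 1/57 = 56/57

Sum = 56/57


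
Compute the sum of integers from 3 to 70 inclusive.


Σₖ₌3^70 k = Σₖ₌₁^70 k − Σₖ₌₁^2 k
= 70·71/2 − 2·3/2
= 2485 − 3 = 2482

Σk = 2482


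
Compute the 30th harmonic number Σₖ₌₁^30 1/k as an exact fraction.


H_30 = 1/1 + 1/2 + 1/3 + ... + 1/30
= 9304682830147/2329089562800
≈ 3.995

H_30 = 9304682830147/2329089562800 ≈ 3.995


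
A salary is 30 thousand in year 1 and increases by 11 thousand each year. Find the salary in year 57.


aₙ = a₁ + (n-1)d
= 30 + (57-1)×11
= 30 + 616
= 646

a_57 = 646


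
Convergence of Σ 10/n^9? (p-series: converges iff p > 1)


p-series test: Σ c/n^p converges if p > 1, diverges if p ≤ 1 (constant c > 0 doesn't affect convergence).
p = 9
9 > 1 → CONVERGES

Converges (p = 9 > 1)


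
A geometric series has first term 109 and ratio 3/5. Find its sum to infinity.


S∞ = a₁/(1-r) = 109/(1 - 3/5)
= 109/(2/5)
= 545/2

S∞ = 545/2


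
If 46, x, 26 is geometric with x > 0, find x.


GM = √(46×26) = √1196 = 34.5832

GM = 34.5832


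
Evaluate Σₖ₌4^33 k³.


Σₖ₌4^33 k³ = [33·34/2]² − [3·4/2]²
= 314721 − 36 = 314685

Σk³ = 314685


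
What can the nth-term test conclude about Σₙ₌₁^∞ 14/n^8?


lim(n→∞) 14/n^8 = 0
lim aₙ = 0 → nth-term test is INCONCLUSIVE
(Need other tests; this is actually a convergent p-series with p=8 > 1)

Inconclusive (lim aₙ = 0; need another test)


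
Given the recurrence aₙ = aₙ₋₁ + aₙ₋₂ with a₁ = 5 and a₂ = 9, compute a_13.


Computing iteratively: 5, 9, 14, 23, 37, 60, 97, 157, 254, 411, 665, 1076, ...
a_13 = 1741

a_13 = 1741


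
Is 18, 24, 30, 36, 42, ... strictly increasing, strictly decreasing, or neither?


Differences: 6, 6, 6, 6
All differences > 0 → strictly INCREASING

Monotonically increasing


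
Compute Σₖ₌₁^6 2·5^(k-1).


Sₙ = 2×(5^6 - 1)/(5 - 1)
= 2×(15625 - 1)/4
= 2×15624/4
= 7812

S_6 = 7812


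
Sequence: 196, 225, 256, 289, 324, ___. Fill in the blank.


Pattern: perfect squares: n²
Terms: 196, 225, 256, 289, 324
Next term = 361

Next term = 361


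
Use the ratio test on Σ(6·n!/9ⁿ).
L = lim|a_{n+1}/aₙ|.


aₙ = 6·n!/9^n
a_{n+1}/aₙ = (n+1)!/9^(n+1) × 9^n/n!  (constant 6 cancels)
= (n+1)/9
L = lim(n→∞) (n+1)/9 = ∞
L > 1 → series DIVERGES

Diverges (ratio test: L = ∞ > 1)


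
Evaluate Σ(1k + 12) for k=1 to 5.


Σ(1k+12) = 1·Σk + 12·n
= 1·15 + 12·5
= 15 + 60 = 75

Σ = 75


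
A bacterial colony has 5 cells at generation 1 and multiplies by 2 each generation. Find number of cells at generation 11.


aₙ = a₁·r^(n-1)
= 5×2^10
= 5×1024
= 5120

a_11 = 5120


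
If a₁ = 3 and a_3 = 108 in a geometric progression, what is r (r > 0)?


r^(n-1) = aₙ/a₁
r^2 = 108/3 = 36
r = 36^(1/2)
= ±6; taking r > 0 gives r = 6

r = 6


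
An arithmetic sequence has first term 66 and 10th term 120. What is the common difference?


d = (aₙ - a₁)/(n-1)
= (120 - 66)/(10-1)
= 54/9 = 6

d = 6


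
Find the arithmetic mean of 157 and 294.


AM = (157 + 294)/2 = 451/2 = 225.5

AM = 225.5


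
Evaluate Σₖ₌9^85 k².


Σₖ₌9^85 k² = Σₖ₌₁^85 k² − Σₖ₌₁^8 k²
= 85·86·171/6 − 8·9·17/6
= 208335 − 204 = 208131

Σk² = 208131


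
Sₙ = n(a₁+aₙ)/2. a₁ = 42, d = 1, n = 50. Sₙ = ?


aₙ = 42 + (50-1)×1 = 91
Sₙ = n(a₁+aₙ)/2 = 50×(42+91)/2
= 50×133/2 = 3325

S_50 = 3325


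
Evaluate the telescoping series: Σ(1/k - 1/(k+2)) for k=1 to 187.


Telescoping with gap 2: two head and two tail terms survive.
= (1 + 1/2) - (1/188 + 1/189)
= 3/2 - 1/188 - 1/189 = 52921/35532

Sum = 52921/35532


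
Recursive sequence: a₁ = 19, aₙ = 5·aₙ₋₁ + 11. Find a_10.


Computing step by step:
a_1 = 19
a_2 = 106
a_3 = 541
a_4 = 2716
a_5 = 13591
a_6 = 67966
a_7 = 339841
a_8 = 1699216
a_9 = 8496091
a_10 = 42480466


a_10 = 42480466


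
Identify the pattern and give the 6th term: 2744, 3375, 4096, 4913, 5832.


Pattern: perfect cubes: n³
Terms: 2744, 3375, 4096, 4913, 5832
Next term = 6859

Next term = 6859


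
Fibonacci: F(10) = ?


Fibonacci sequence: 1, 1, 2, 3, 5, 8, 13, 21, 34, 55
F(10) = 55

F(10) = 55


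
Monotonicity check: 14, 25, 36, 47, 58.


Differences: 11, 11, 11, 11
All differences > 0 → strictly INCREASING

Monotonically increasing


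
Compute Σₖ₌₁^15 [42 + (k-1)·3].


aₙ = 42 + (15-1)×3 = 84
Sₙ = n(a₁+aₙ)/2 = 15×(42+84)/2
= 15×126/2 = 945

S_15 = 945


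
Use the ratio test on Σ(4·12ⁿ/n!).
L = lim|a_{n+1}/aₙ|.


aₙ = 4·12^n/n!
a_{n+1}/aₙ = 12^(n+1)/(n+1)! × n!/12^n  (constant 4 cancels)
= 12/(n+1)
L = lim(n→∞) 12/(n+1) = 0
L < 1 → series CONVERGES

Converges (ratio test: L = 0 < 1)


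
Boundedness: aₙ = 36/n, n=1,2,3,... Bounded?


a₁ = 36, a₂ = 36/2, a₃ = 36/3, ...
0 < aₙ ≤ 36 for all n ≥ 1
Lower bound: 0, Upper bound: 36
The sequence IS bounded

Bounded (0 < aₙ ≤ 36)


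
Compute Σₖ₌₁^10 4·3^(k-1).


Sₙ = 4×(3^10 - 1)/(3 - 1)
= 4×(59049 - 1)/2
= 4×59048/2
= 118096

S_10 = 118096


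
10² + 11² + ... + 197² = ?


Σₖ₌10^197 k² = Σₖ₌₁^197 k² − Σₖ₌₁^9 k²
= 197·198·395/6 − 9·10·19/6
= 2567895 − 285 = 2567610

Σk² = 2567610


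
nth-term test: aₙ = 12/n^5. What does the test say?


lim(n→∞) 12/n^5 = 0
lim aₙ = 0 → nth-term test is INCONCLUSIVE
(Need other tests; this is actually a convergent p-series with p=5 > 1)

Inconclusive (lim aₙ = 0; need another test)


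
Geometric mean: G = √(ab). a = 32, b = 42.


GM = √(32×42) = √1344 = 36.6606

GM = 36.6606


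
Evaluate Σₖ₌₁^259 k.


n(n+1)/2 = 259×260/2 = 67340/2 = 33670

Σk = 33670


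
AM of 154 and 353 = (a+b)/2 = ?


AM = (154 + 353)/2 = 507/2 = 253.5

AM = 253.5


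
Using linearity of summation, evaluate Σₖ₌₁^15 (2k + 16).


Σ(2k+16) = 2·Σk + 16·n
= 2·120 + 16·15
= 240 + 240 = 480

Σ = 480


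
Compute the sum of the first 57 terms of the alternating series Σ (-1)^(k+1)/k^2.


S = 1 - 1/4 + 1/9 - 1/16 + 1/25 - 1/36 + 1/49 - 1/64 ± ...
= 0.8226
(Full series converges to +π²/12 ≈ +0.8225)

S_57 = 0.8226


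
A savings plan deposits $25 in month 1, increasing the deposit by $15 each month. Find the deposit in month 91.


aₙ = a₁ + (n-1)d
= 25 + (91-1)×15
= 25 + 1350
= 1375

a_91 = 1375


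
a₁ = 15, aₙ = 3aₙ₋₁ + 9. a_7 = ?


Computing step by step:
a_1 = 15
a_2 = 54
a_3 = 171
a_4 = 522
a_5 = 1575
a_6 = 4734
a_7 = 14211


a_7 = 14211


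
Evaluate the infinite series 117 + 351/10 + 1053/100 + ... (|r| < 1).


S∞ = a₁/(1-r) = 117/(1 - 3/10)
= 117/(7/10)
= 1170/7

S∞ = 1170/7


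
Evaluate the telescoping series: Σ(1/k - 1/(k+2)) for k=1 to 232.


Telescoping with gap 2: two head and two tail terms survive.
= (1 + 1/2) - (1/233 + 1/234)
= 3/2 - 1/233 - 1/234 = 40658/27261

Sum = 40658/27261


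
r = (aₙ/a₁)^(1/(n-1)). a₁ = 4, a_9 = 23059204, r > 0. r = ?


r^(n-1) = aₙ/a₁
r^8 = 23059204/4 = 5764801
r = 5764801^(1/8)
= ±7; taking r > 0 gives r = 7

r = 7


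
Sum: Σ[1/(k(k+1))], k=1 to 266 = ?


1/(k(k+1)) = 1/k - 1/(k+1) (partial fractions)
Telescoping: Σ = 1 - 1/267 = 266/267

Sum = 266/267


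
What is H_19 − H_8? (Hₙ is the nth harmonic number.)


Σₖ₌9^19 1/k = 1/9 + 1/10 + 1/11 + ... + 1/19
= 12879365/15519504
≈ 0.8299

Sum = 12879365/15519504 ≈ 0.8299


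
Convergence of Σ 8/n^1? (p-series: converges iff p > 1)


p-series test: Σ c/n^p converges if p > 1, diverges if p ≤ 1 (constant c > 0 doesn't affect convergence).
p = 1
1 ≤ 1 → DIVERGES

Diverges (p = 1 ≤ 1)


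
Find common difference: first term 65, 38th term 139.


d = (aₙ - a₁)/(n-1)
= (139 - 65)/(38-1)
= 74/37 = 2

d = 2


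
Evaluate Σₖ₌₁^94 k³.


n(n+1)/2 = 94×95/2 = 4465
Σk³ = 4465² = 19936225

Σk³ = 19936225


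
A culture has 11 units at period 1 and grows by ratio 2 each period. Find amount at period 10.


aₙ = a₁·r^(n-1)
= 11×2^9
= 11×512
= 5632

a_10 = 5632


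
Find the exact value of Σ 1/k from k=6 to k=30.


Σₖ₌6^30 1/k = 1/6 + 1/7 + 1/8 + ... + 1/30
= 3986594995087/2329089562800
≈ 1.7117

Sum = 3986594995087/2329089562800 ≈ 1.7117


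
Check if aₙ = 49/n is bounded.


a₁ = 49, a₂ = 49/2, a₃ = 49/3, ...
0 < aₙ ≤ 49 for all n ≥ 1
Lower bound: 0, Upper bound: 49
The sequence IS bounded

Bounded (0 < aₙ ≤ 49)


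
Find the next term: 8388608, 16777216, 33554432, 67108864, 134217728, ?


Pattern: powers of 2: 2ⁿ
Terms: 8388608, 16777216, 33554432, 67108864, 134217728
Next term = 268435456

Next term = 268435456


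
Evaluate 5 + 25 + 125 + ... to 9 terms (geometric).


Sₙ = 5×(5^9 - 1)/(5 - 1)
= 5×(1953125 - 1)/4
= 5×1953124/4
= 2441405

S_9 = 2441405


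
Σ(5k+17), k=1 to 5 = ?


Σ(5k+17) = 5·Σk + 17·n
= 5·15 + 17·5
= 75 + 85 = 160

Σ = 160


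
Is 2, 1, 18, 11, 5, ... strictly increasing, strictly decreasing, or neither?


Differences: -1, 17, -7, -6
Difference at position 2 is +17 (> 0) but position 1 is -1 (< 0) — sequence both rises and falls
→ NOT monotonic

Not monotonic


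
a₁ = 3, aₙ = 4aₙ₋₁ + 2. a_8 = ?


Computing step by step:
a_1 = 3
a_2 = 14
a_3 = 58
a_4 = 234
a_5 = 938
a_6 = 3754
a_7 = 15018
a_8 = 60074


a_8 = 60074


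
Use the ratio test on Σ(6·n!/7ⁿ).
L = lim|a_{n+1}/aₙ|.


aₙ = 6·n!/7^n
a_{n+1}/aₙ = (n+1)!/7^(n+1) × 7^n/n!  (constant 6 cancels)
= (n+1)/7
L = lim(n→∞) (n+1)/7 = ∞
L > 1 → series DIVERGES

Diverges (ratio test: L = ∞ > 1)


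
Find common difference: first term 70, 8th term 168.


d = (aₙ - a₁)/(n-1)
= (168 - 70)/(8-1)
= 98/7 = 14

d = 14


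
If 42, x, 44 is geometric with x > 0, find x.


GM = √(42×44) = √1848 = 42.9884

GM = 42.9884


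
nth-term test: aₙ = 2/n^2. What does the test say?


lim(n→∞) 2/n^2 = 0
lim aₙ = 0 → nth-term test is INCONCLUSIVE
(Need other tests; this is actually a convergent p-series with p=2 > 1)

Inconclusive (lim aₙ = 0; need another test)


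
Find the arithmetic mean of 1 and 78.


AM = (1 + 78)/2 = 79/2 = 39.5

AM = 39.5


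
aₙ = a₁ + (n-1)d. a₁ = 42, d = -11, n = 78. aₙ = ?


aₙ = a₁ + (n-1)d
= 42 + (78-1)×-11
= 42 - 847
= -805

a_78 = -805


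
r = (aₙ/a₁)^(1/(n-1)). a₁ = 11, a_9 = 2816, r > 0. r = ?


r^(n-1) = aₙ/a₁
r^8 = 2816/11 = 256
r = 256^(1/8)
= ±2; taking r > 0 gives r = 2

r = 2


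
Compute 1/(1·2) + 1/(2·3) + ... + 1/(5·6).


1/(k(k+1)) = 1/k - 1/(k+1) (partial fractions)
Telescoping: Σ = 1 - 1/6 = 5/6

Sum = 5/6


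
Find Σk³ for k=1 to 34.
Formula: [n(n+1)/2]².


n(n+1)/2 = 34×35/2 = 595
Σk³ = 595² = 354025

Σk³ = 354025


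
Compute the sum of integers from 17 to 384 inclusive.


Σₖ₌17^384 k = Σₖ₌₁^384 k − Σₖ₌₁^16 k
= 384·385/2 − 16·17/2
= 73920 − 136 = 73784

Σk = 73784


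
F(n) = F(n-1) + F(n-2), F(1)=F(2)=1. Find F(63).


Fibonacci sequence: 1, 1, 2, 3, 5, 8, 13, 21, 34, 55, 89, ...
F(63) = 6557470319842

F(63) = 6557470319842


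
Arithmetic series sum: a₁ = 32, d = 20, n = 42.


aₙ = 32 + (42-1)×20 = 852
Sₙ = n(a₁+aₙ)/2 = 42×(32+852)/2
= 42×884/2 = 18564

S_42 = 18564


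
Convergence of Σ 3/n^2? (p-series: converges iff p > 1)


p-series test: Σ c/n^p converges if p > 1, diverges if p ≤ 1 (constant c > 0 doesn't affect convergence).
p = 2
2 > 1 → CONVERGES

Converges (p = 2 > 1)


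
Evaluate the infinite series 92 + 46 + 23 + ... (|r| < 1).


S∞ = a₁/(1-r) = 92/(1 - 1/2)
= 92/(1/2)
= 184

S∞ = 184


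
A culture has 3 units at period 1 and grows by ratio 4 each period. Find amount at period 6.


aₙ = a₁·r^(n-1)
= 3×4^5
= 3×1024
= 3072

a_6 = 3072


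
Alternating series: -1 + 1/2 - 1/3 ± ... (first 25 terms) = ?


S = -1 + 1/2 - 1/3 + 1/4 - 1/5 + 1/6 - 1/7 + 1/8 ± ...
= -0.7127
(Full series converges to -ln(2) ≈ -0.6931)

S_25 = -0.7127


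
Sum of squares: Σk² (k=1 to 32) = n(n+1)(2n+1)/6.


n = 32
n(n+1)(2n+1)/6 = 32×33×65/6
= 68640/6 = 11440

Σk² = 11440


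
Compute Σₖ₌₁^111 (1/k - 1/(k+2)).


Telescoping with gap 2: two head and two tail terms survive.
= (1 + 1/2) - (1/112 + 1/113)
= 3/2 - 1/112 - 1/113 = 18759/12656

Sum = 18759/12656


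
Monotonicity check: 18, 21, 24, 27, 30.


Differences: 3, 3, 3, 3
All differences > 0 → strictly INCREASING

Monotonically increasing


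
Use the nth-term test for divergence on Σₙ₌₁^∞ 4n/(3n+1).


lim(n→∞) 4n/(3n+1) = 4/3 = 4/3  (divide numerator and denominator by n)
lim aₙ = 4/3 ≠ 0 → series DIVERGES

Diverges (lim aₙ = 4/3 ≠ 0)


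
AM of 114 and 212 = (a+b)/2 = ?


AM = (114 + 212)/2 = 326/2 = 163

AM = 163


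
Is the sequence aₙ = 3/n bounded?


a₁ = 3, a₂ = 3/2, a₃ = 3/3, ...
0 < aₙ ≤ 3 for all n ≥ 1
Lower bound: 0, Upper bound: 3
The sequence IS bounded

Bounded (0 < aₙ ≤ 3)


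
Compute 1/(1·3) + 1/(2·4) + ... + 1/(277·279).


1/(k(k+2)) = (1/2)·(1/k - 1/(k+2)) (partial fractions)
Telescoping: Σ = (1/2)·(1 + 1/2 - 1/278 - 1/279) = 57893/77562

Sum = 57893/77562


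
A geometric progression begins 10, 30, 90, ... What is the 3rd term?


aₙ = a₁·r^(n-1)
= 10×3^2
= 10×9
= 90

a_3 = 90


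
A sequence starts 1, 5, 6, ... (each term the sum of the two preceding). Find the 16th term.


Computing iteratively: 1, 5, 6, 11, 17, 28, 45, 73, 118, 191, 309, 500, ...
a_16 = 3427

a_16 = 3427


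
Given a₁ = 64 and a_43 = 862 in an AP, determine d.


d = (aₙ - a₁)/(n-1)
= (862 - 64)/(43-1)
= 798/42 = 19

d = 19


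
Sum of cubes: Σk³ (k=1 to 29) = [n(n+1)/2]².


n(n+1)/2 = 29×30/2 = 435
Σk³ = 435² = 189225

Σk³ = 189225


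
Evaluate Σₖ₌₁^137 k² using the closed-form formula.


n = 137
n(n+1)(2n+1)/6 = 137×138×275/6
= 5199150/6 = 866525

Σk² = 866525


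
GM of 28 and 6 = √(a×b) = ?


GM = √(28×6) = √168 = 12.9615

GM = 12.9615


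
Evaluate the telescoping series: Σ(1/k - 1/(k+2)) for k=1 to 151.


Telescoping with gap 2: two head and two tail terms survive.
= (1 + 1/2) - (1/152 + 1/153)
= 3/2 - 1/152 - 1/153 = 34579/23256

Sum = 34579/23256


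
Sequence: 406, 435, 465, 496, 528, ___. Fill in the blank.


Pattern: triangular numbers: n(n+1)/2
Terms: 406, 435, 465, 496, 528
Next term = 561

Next term = 561


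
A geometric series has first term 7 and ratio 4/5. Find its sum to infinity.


S∞ = a₁/(1-r) = 7/(1 - 4/5)
= 7/(1/5)
= 35

S∞ = 35


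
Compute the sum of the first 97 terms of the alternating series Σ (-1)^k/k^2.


S = -1 + 1/4 - 1/9 + 1/16 - 1/25 + 1/36 - 1/49 + 1/64 ± ...
= -0.8225
(Full series converges to -π²/12 ≈ -0.8225)

S_97 = -0.8225


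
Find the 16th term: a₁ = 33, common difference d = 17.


aₙ = a₁ + (n-1)d
= 33 + (16-1)×17
= 33 + 255
= 288

a_16 = 288


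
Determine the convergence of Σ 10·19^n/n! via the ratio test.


aₙ = 10·19^n/n!
a_{n+1}/aₙ = 19^(n+1)/(n+1)! × n!/19^n  (constant 10 cancels)
= 19/(n+1)
L = lim(n→∞) 19/(n+1) = 0
L < 1 → series CONVERGES

Converges (ratio test: L = 0 < 1)


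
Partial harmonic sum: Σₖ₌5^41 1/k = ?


Σₖ₌5^41 1/k = 1/5 + 1/6 + 1/7 + ... + 1/41
= 44202362371332533/19914562703599200
≈ 2.2196

Sum = 44202362371332533/19914562703599200 ≈ 2.2196


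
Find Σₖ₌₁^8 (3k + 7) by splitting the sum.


Σ(3k+7) = 3·Σk + 7·n
= 3·36 + 7·8
= 108 + 56 = 164

Σ = 164


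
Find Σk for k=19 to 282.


Σₖ₌19^282 k = Σₖ₌₁^282 k − Σₖ₌₁^18 k
= 282·283/2 − 18·19/2
= 39903 − 171 = 39732

Σk = 39732


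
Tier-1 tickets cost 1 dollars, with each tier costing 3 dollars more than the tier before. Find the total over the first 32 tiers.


aₙ = 1 + (32-1)×3 = 94
Sₙ = n(a₁+aₙ)/2 = 32×(1+94)/2
= 32×95/2 = 1520

S_32 = 1520


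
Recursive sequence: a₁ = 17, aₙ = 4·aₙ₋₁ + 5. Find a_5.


Computing step by step:
a_1 = 17
a_2 = 73
a_3 = 297
a_4 = 1193
a_5 = 4777


a_5 = 4777


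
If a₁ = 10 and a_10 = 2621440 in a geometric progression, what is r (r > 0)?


r^(n-1) = aₙ/a₁
r^9 = 2621440/10 = 262144
r = 262144^(1/9)
= 4

r = 4


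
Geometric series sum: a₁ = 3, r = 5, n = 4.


Sₙ = 3×(5^4 - 1)/(5 - 1)
= 3×(625 - 1)/4
= 3×624/4
= 468

S_4 = 468


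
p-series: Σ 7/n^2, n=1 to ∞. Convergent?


p-series test: Σ c/n^p converges if p > 1, diverges if p ≤ 1 (constant c > 0 doesn't affect convergence).
p = 2
2 > 1 → CONVERGES

Converges (p = 2 > 1)


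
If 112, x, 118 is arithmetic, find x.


AM = (112 + 118)/2 = 230/2 = 115

AM = 115


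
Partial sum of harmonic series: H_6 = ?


H_6 = 1/1 + 1/2 + 1/3 + 1/4 + 1/5 + 1/6
= 49/20
≈ 2.45

H_6 = 49/20 ≈ 2.45


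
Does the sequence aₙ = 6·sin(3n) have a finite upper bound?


For all n, -1 ≤ sin(3n) ≤ 1, so -6 ≤ 6·sin(3n) ≤ 6
Lower bound: -6, Upper bound: 6
The sequence IS bounded

Bounded (-6 ≤ aₙ ≤ 6)


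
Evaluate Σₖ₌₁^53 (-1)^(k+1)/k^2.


S = 1 - 1/4 + 1/9 - 1/16 + 1/25 - 1/36 + 1/49 - 1/64 ± ...
= 0.8226
(Full series converges to +π²/12 ≈ +0.8225)

S_53 = 0.8226


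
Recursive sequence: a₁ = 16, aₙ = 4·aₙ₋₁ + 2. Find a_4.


Computing step by step:
a_1 = 16
a_2 = 66
a_3 = 266
a_4 = 1066


a_4 = 1066


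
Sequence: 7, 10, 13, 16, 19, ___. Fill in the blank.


Pattern: arithmetic (d=3)
Terms: 7, 10, 13, 16, 19
Next term = 22

Next term = 22


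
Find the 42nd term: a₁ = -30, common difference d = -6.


aₙ = a₁ + (n-1)d
= -30 + (42-1)×-6
= -30 - 246
= -276

a_42 = -276


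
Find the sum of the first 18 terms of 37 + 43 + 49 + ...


aₙ = 37 + (18-1)×6 = 139
Sₙ = n(a₁+aₙ)/2 = 18×(37+139)/2
= 18×176/2 = 1584

S_18 = 1584


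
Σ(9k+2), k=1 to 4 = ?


Σ(9k+2) = 9·Σk + 2·n
= 9·10 + 2·4
= 90 + 8 = 98

Σ = 98


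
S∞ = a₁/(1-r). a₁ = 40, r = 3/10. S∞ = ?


S∞ = a₁/(1-r) = 40/(1 - 3/10)
= 40/(7/10)
= 400/7

S∞ = 400/7


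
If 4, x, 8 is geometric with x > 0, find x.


GM = √(4×8) = √32 = 5.6569

GM = 5.6569


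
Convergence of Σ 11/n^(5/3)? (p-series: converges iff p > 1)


p-series test: Σ c/n^p converges if p > 1, diverges if p ≤ 1 (constant c > 0 doesn't affect convergence).
p = 5/3
5/3 > 1 → CONVERGES

Converges (p = 5/3 > 1)


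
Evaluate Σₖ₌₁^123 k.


n(n+1)/2 = 123×124/2 = 15252/2 = 7626

Σk = 7626


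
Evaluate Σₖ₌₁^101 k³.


n(n+1)/2 = 101×102/2 = 5151
Σk³ = 5151² = 26532801

Σk³ = 26532801


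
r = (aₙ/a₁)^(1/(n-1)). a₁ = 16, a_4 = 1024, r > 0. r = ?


r^(n-1) = aₙ/a₁
r^3 = 1024/16 = 64
r = 64^(1/3)
= 4

r = 4


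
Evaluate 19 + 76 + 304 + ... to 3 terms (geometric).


Sₙ = 19×(4^3 - 1)/(4 - 1)
= 19×(64 - 1)/3
= 19×63/3
= 399

S_3 = 399


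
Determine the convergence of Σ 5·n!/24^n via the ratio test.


aₙ = 5·n!/24^n
a_{n+1}/aₙ = (n+1)!/24^(n+1) × 24^n/n!  (constant 5 cancels)
= (n+1)/24
L = lim(n→∞) (n+1)/24 = ∞
L > 1 → series DIVERGES

Diverges (ratio test: L = ∞ > 1)


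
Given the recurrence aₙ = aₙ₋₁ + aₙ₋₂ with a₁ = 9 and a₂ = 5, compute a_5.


Computing iteratively: 9, 5, 14, 19, 33
a_5 = 33

a_5 = 33


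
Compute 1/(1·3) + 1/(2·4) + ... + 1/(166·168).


1/(k(k+2)) = (1/2)·(1/k - 1/(k+2)) (partial fractions)
Telescoping: Σ = (1/2)·(1 + 1/2 - 1/167 - 1/168) = 41749/56112

Sum = 41749/56112


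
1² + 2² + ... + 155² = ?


n = 155
n(n+1)(2n+1)/6 = 155×156×311/6
= 7519980/6 = 1253330

Σk² = 1253330


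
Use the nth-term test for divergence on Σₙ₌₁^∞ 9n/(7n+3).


lim(n→∞) 9n/(7n+3) = 9/7 = 9/7  (divide numerator and denominator by n)
lim aₙ = 9/7 ≠ 0 → series DIVERGES

Diverges (lim aₙ = 9/7 ≠ 0)


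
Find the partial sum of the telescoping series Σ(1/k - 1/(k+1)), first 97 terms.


Telescoping: adjacent terms cancel.
= 1/1 - 1/98
= 1 - 1/98 = 97/98

Sum = 97/98


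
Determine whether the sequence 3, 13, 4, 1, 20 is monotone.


Differences: 10, -9, -3, 19
Difference at position 1 is +10 (> 0) but position 2 is -9 (< 0) — sequence both rises and falls
→ NOT monotonic

Not monotonic


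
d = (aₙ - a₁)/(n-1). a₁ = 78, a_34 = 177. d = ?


d = (aₙ - a₁)/(n-1)
= (177 - 78)/(34-1)
= 99/33 = 3

d = 3


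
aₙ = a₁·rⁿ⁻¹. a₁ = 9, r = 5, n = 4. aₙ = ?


aₙ = a₁·r^(n-1)
= 9×5^3
= 9×125
= 1125

a_4 = 1125


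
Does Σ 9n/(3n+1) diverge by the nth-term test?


lim(n→∞) 9n/(3n+1) = 9/3 = 3  (divide numerator and denominator by n)
lim aₙ = 3 ≠ 0 → series DIVERGES

Diverges (lim aₙ = 3 ≠ 0)


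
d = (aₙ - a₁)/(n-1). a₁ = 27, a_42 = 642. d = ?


d = (aₙ - a₁)/(n-1)
= (642 - 27)/(42-1)
= 615/41 = 15

d = 15


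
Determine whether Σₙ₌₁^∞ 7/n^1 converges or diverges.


p-series test: Σ c/n^p converges if p > 1, diverges if p ≤ 1 (constant c > 0 doesn't affect convergence).
p = 1
1 ≤ 1 → DIVERGES

Diverges (p = 1 ≤ 1)


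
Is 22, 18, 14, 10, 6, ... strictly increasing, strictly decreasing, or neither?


Differences: -4, -4, -4, -4
All differences < 0 → strictly DECREASING

Monotonically decreasing


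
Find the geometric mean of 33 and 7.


GM = √(33×7) = √231 = 15.1987

GM = 15.1987


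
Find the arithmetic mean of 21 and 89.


AM = (21 + 89)/2 = 110/2 = 55

AM = 55


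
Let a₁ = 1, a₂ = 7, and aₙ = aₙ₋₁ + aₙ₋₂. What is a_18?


Computing iteratively: 1, 7, 8, 15, 23, 38, 61, 99, 160, 259, 419, 678, ...
a_18 = 12166

a_18 = 12166


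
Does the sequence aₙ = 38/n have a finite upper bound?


a₁ = 38, a₂ = 38/2, a₃ = 38/3, ...
0 < aₙ ≤ 38 for all n ≥ 1
Lower bound: 0, Upper bound: 38
The sequence IS bounded

Bounded (0 < aₙ ≤ 38)


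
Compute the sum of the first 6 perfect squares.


n = 6
n(n+1)(2n+1)/6 = 6×7×13/6
= 546/6 = 91

Σk² = 91


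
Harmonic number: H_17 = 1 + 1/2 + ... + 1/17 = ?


H_17 = 1/1 + 1/2 + 1/3 + ... + 1/17
= 42142223/12252240
≈ 3.4396

H_17 = 42142223/12252240 ≈ 3.4396


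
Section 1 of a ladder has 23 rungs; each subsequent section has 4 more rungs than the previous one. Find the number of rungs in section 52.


aₙ = a₁ + (n-1)d
= 23 + (52-1)×4
= 23 + 204
= 227

a_52 = 227


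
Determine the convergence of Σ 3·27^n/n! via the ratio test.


aₙ = 3·27^n/n!
a_{n+1}/aₙ = 27^(n+1)/(n+1)! × n!/27^n  (constant 3 cancels)
= 27/(n+1)
L = lim(n→∞) 27/(n+1) = 0
L < 1 → series CONVERGES

Converges (ratio test: L = 0 < 1)


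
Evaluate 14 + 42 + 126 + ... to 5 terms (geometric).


Sₙ = 14×(3^5 - 1)/(3 - 1)
= 14×(243 - 1)/2
= 14×242/2
= 1694

S_5 = 1694


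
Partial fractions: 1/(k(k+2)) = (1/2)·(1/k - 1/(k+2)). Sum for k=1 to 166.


1/(k(k+2)) = (1/2)·(1/k - 1/(k+2)) (partial fractions)
Telescoping: Σ = (1/2)·(1 + 1/2 - 1/167 - 1/168) = 41749/56112

Sum = 41749/56112


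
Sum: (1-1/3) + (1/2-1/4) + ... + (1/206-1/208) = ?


Telescoping with gap 2: two head and two tail terms survive.
= (1 + 1/2) - (1/207 + 1/208)
= 3/2 - 1/207 - 1/208 = 64169/43056

Sum = 64169/43056


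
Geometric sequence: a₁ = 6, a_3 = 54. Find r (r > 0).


r^(n-1) = aₙ/a₁
r^2 = 54/6 = 9
r = 9^(1/2)
= ±3; taking r > 0 gives r = 3

r = 3


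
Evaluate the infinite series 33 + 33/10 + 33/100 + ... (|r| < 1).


S∞ = a₁/(1-r) = 33/(1 - 1/10)
= 33/(9/10)
= 110/3

S∞ = 110/3


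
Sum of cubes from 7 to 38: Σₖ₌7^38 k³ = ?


Σₖ₌7^38 k³ = [38·39/2]² − [6·7/2]²
= 549081 − 441 = 548640

Σk³ = 548640


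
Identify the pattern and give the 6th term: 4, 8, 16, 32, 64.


Pattern: geometric (r=2)
Terms: 4, 8, 16, 32, 64
Next term = 128

Next term = 128


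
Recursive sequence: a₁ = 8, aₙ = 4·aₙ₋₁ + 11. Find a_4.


Computing step by step:
a_1 = 8
a_2 = 43
a_3 = 183
a_4 = 743


a_4 = 743


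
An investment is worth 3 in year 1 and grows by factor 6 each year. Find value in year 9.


aₙ = a₁·r^(n-1)
= 3×6^8
= 3×1679616
= 5038848

a_9 = 5038848


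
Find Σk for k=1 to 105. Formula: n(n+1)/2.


n(n+1)/2 = 105×106/2 = 11130/2 = 5565

Σk = 5565


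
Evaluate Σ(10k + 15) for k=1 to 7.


Σ(10k+15) = 10·Σk + 15·n
= 10·28 + 15·7
= 280 + 105 = 385

Σ = 385


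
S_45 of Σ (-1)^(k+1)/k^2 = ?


S = 1 - 1/4 + 1/9 - 1/16 + 1/25 - 1/36 + 1/49 - 1/64 ± ...
= 0.8227
(Full series converges to +π²/12 ≈ +0.8225)

S_45 = 0.8227


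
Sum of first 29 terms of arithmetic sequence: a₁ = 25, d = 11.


aₙ = 25 + (29-1)×11 = 333
Sₙ = n(a₁+aₙ)/2 = 29×(25+333)/2
= 29×358/2 = 5191

S_29 = 5191


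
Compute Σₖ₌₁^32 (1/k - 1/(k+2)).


Telescoping with gap 2: two head and two tail terms survive.
= (1 + 1/2) - (1/33 + 1/34)
= 3/2 - 1/33 - 1/34 = 808/561

Sum = 808/561


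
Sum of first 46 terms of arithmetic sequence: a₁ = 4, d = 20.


aₙ = 4 + (46-1)×20 = 904
Sₙ = n(a₁+aₙ)/2 = 46×(4+904)/2
= 46×908/2 = 20884

S_46 = 20884


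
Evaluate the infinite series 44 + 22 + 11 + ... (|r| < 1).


S∞ = a₁/(1-r) = 44/(1 - 1/2)
= 44/(1/2)
= 88

S∞ = 88


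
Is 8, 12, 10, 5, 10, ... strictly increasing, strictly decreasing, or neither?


Differences: 4, -2, -5, 5
Difference at position 1 is +4 (> 0) but position 2 is -2 (< 0) — sequence both rises and falls
→ NOT monotonic

Not monotonic


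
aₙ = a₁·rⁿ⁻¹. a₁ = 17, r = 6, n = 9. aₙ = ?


aₙ = a₁·r^(n-1)
= 17×6^8
= 17×1679616
= 28553472

a_9 = 28553472


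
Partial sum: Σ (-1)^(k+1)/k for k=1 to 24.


S = 1 - 1/2 + 1/3 - 1/4 + 1/5 - 1/6 + 1/7 - 1/8 ± ...
= 0.6727
(Full series converges to +ln(2) ≈ +0.6931)

S_24 = 0.6727


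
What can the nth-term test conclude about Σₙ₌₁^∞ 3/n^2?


lim(n→∞) 3/n^2 = 0
lim aₙ = 0 → nth-term test is INCONCLUSIVE
(Need other tests; this is actually a convergent p-series with p=2 > 1)

Inconclusive (lim aₙ = 0; need another test)


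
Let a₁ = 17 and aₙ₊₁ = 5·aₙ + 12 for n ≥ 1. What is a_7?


Computing step by step:
a_1 = 17
a_2 = 97
a_3 = 497
a_4 = 2497
a_5 = 12497
a_6 = 62497
a_7 = 312497


a_7 = 312497


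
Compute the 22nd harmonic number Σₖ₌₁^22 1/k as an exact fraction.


H_22 = 1/1 + 1/2 + 1/3 + ... + 1/22
= 19093197/5173168
≈ 3.6908

H_22 = 19093197/5173168 ≈ 3.6908


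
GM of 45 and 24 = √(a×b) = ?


GM = √(45×24) = √1080 = 32.8634

GM = 32.8634


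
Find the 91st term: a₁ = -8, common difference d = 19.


aₙ = a₁ + (n-1)d
= -8 + (91-1)×19
= -8 + 1710
= 1702

a_91 = 1702


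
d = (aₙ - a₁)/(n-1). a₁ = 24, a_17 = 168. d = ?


d = (aₙ - a₁)/(n-1)
= (168 - 24)/(17-1)
= 144/16 = 9

d = 9


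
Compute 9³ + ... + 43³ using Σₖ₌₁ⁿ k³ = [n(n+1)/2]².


Σₖ₌9^43 k³ = [43·44/2]² − [8·9/2]²
= 894916 − 1296 = 893620

Σk³ = 893620


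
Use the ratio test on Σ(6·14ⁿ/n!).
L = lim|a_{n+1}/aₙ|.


aₙ = 6·14^n/n!
a_{n+1}/aₙ = 14^(n+1)/(n+1)! × n!/14^n  (constant 6 cancels)
= 14/(n+1)
L = lim(n→∞) 14/(n+1) = 0
L < 1 → series CONVERGES

Converges (ratio test: L = 0 < 1)


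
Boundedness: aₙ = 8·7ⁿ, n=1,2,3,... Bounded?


aₙ = 8·7ⁿ → as n→∞, aₙ→∞ (since base 7 > 1)
No finite upper bound exists
The sequence is UNBOUNDED

Unbounded (aₙ → ∞ as n → ∞)


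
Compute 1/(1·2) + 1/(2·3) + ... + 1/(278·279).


1/(k(k+1)) = 1/k - 1/(k+1) (partial fractions)
Telescoping: Σ = 1 - 1/279 = 278/279

Sum = 278/279


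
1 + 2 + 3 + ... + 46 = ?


n(n+1)/2 = 46×47/2 = 2162/2 = 1081

Σk = 1081


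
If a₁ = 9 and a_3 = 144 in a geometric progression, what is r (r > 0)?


r^(n-1) = aₙ/a₁
r^2 = 144/9 = 16
r = 16^(1/2)
= ±4; taking r > 0 gives r = 4

r = 4


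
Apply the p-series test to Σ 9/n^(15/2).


p-series test: Σ c/n^p converges if p > 1, diverges if p ≤ 1 (constant c > 0 doesn't affect convergence).
p = 15/2
15/2 > 1 → CONVERGES

Converges (p = 15/2 > 1)


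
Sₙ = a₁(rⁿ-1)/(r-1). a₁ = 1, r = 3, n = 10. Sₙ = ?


Sₙ = 1×(3^10 - 1)/(3 - 1)
= 1×(59049 - 1)/2
= 1×59048/2
= 29524

S_10 = 29524


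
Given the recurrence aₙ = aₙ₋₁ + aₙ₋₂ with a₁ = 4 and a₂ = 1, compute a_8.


Computing iteratively: 4, 1, 5, 6, 11, 17, 28, 45
a_8 = 45

a_8 = 45


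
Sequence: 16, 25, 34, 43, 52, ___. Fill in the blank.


Pattern: arithmetic (d=9)
Terms: 16, 25, 34, 43, 52
Next term = 61

Next term = 61


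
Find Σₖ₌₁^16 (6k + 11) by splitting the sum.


Σ(6k+11) = 6·Σk + 11·n
= 6·136 + 11·16
= 816 + 176 = 992

Σ = 992


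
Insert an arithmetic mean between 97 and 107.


AM = (97 + 107)/2 = 204/2 = 102

AM = 102


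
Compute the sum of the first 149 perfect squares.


n = 149
n(n+1)(2n+1)/6 = 149×150×299/6
= 6682650/6 = 1113775

Σk² = 1113775


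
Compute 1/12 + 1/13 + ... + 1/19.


Σₖ₌12^19 1/k = 1/12 + 1/13 + 1/14 + 1/15 + 1/16 + 1/17 + 1/18 + 1/19
= 11171129/21162960
≈ 0.5279

Sum = 11171129/21162960 ≈ 0.5279


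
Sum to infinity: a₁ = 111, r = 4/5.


S∞ = a₁/(1-r) = 111/(1 - 4/5)
= 111/(1/5)
= 555

S∞ = 555


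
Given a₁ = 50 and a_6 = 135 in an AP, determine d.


d = (aₙ - a₁)/(n-1)
= (135 - 50)/(6-1)
= 85/5 = 17

d = 17


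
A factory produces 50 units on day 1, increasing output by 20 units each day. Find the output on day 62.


aₙ = a₁ + (n-1)d
= 50 + (62-1)×20
= 50 + 1220
= 1270

a_62 = 1270


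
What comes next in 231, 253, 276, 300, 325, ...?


Pattern: triangular numbers: n(n+1)/2
Terms: 231, 253, 276, 300, 325
Next term = 351

Next term = 351


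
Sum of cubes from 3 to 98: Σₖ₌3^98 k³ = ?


Σₖ₌3^98 k³ = [98·99/2]² − [2·3/2]²
= 23532201 − 9 = 23532192

Σk³ = 23532192


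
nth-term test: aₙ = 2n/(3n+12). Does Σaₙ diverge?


lim(n→∞) 2n/(3n+12) = 2/3 = 2/3  (divide numerator and denominator by n)
lim aₙ = 2/3 ≠ 0 → series DIVERGES

Diverges (lim aₙ = 2/3 ≠ 0)


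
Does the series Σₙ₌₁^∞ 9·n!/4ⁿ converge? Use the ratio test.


aₙ = 9·n!/4^n
a_{n+1}/aₙ = (n+1)!/4^(n+1) × 4^n/n!  (constant 9 cancels)
= (n+1)/4
L = lim(n→∞) (n+1)/4 = ∞
L > 1 → series DIVERGES

Diverges (ratio test: L = ∞ > 1)


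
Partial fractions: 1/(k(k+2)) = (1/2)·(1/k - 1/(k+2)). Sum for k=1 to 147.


1/(k(k+2)) = (1/2)·(1/k - 1/(k+2)) (partial fractions)
Telescoping: Σ = (1/2)·(1 + 1/2 - 1/148 - 1/149) = 32781/44104

Sum = 32781/44104


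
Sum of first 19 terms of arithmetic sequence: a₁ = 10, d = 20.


aₙ = 10 + (19-1)×20 = 370
Sₙ = n(a₁+aₙ)/2 = 19×(10+370)/2
= 19×380/2 = 3610

S_19 = 3610


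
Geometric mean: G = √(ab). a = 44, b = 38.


GM = √(44×38) = √1672 = 40.8901

GM = 40.8901


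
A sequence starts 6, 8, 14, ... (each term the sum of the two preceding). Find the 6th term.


Computing iteratively: 6, 8, 14, 22, 36, 58
a_6 = 58

a_6 = 58


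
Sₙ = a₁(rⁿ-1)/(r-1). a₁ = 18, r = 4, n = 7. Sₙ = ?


Sₙ = 18×(4^7 - 1)/(4 - 1)
= 18×(16384 - 1)/3
= 18×16383/3
= 98298

S_7 = 98298


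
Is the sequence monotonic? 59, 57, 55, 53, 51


Differences: -2, -2, -2, -2
All differences < 0 → strictly DECREASING

Monotonically decreasing


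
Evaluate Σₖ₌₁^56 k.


n(n+1)/2 = 56×57/2 = 3192/2 = 1596

Σk = 1596


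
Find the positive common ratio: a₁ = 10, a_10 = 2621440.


r^(n-1) = aₙ/a₁
r^9 = 2621440/10 = 262144
r = 262144^(1/9)
= 4

r = 4


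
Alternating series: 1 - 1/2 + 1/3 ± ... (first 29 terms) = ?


S = 1 - 1/2 + 1/3 - 1/4 + 1/5 - 1/6 + 1/7 - 1/8 ± ...
= 0.7101
(Full series converges to +ln(2) ≈ +0.6931)

S_29 = 0.7101


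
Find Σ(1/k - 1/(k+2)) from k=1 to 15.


Telescoping with gap 2: two head and two tail terms survive.
= (1 + 1/2) - (1/16 + 1/17)
= 3/2 - 1/16 - 1/17 = 375/272

Sum = 375/272


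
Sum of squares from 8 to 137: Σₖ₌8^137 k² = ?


Σₖ₌8^137 k² = Σₖ₌₁^137 k² − Σₖ₌₁^7 k²
= 137·138·275/6 − 7·8·15/6
= 866525 − 140 = 866385

Σk² = 866385


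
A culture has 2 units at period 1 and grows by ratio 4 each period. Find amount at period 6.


aₙ = a₁·r^(n-1)
= 2×4^5
= 2×1024
= 2048

a_6 = 2048


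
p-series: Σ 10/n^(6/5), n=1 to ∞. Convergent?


p-series test: Σ c/n^p converges if p > 1, diverges if p ≤ 1 (constant c > 0 doesn't affect convergence).
p = 6/5
6/5 > 1 → CONVERGES

Converges (p = 6/5 > 1)


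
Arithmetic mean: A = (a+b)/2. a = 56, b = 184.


AM = (56 + 184)/2 = 240/2 = 120

AM = 120


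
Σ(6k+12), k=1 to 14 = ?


Σ(6k+12) = 6·Σk + 12·n
= 6·105 + 12·14
= 630 + 168 = 798

Σ = 798


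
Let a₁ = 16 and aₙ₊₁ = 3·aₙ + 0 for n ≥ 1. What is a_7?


Computing step by step:
a_1 = 16
a_2 = 48
a_3 = 144
a_4 = 432
a_5 = 1296
a_6 = 3888
a_7 = 11664


a_7 = 11664


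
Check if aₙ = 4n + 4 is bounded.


aₙ = 4n + 4 → as n→∞, aₙ→∞
No finite upper bound exists
The sequence is UNBOUNDED

Unbounded (aₙ → ∞ as n → ∞)


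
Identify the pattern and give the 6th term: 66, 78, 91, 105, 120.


Pattern: triangular numbers: n(n+1)/2
Terms: 66, 78, 91, 105, 120
Next term = 136

Next term = 136


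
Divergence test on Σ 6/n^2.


lim(n→∞) 6/n^2 = 0
lim aₙ = 0 → nth-term test is INCONCLUSIVE
(Need other tests; this is actually a convergent p-series with p=2 > 1)

Inconclusive (lim aₙ = 0; need another test)


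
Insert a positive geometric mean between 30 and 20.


GM = √(30×20) = √600 = 24.4949

GM = 24.4949


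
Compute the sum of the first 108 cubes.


n(n+1)/2 = 108×109/2 = 5886
Σk³ = 5886² = 34644996

Σk³ = 34644996


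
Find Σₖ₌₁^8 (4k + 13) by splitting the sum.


Σ(4k+13) = 4·Σk + 13·n
= 4·36 + 13·8
= 144 + 104 = 248

Σ = 248


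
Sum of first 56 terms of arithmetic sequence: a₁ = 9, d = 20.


aₙ = 9 + (56-1)×20 = 1109
Sₙ = n(a₁+aₙ)/2 = 56×(9+1109)/2
= 56×1118/2 = 31304

S_56 = 31304


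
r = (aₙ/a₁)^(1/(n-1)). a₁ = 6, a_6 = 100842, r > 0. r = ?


r^(n-1) = aₙ/a₁
r^5 = 100842/6 = 16807
r = 16807^(1/5)
= 7

r = 7


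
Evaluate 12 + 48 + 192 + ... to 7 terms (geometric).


Sₙ = 12×(4^7 - 1)/(4 - 1)
= 12×(16384 - 1)/3
= 12×16383/3
= 65532

S_7 = 65532


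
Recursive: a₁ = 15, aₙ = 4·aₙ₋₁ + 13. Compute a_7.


Computing step by step:
a_1 = 15
a_2 = 73
a_3 = 305
a_4 = 1233
a_5 = 4945
a_6 = 19793
a_7 = 79185


a_7 = 79185


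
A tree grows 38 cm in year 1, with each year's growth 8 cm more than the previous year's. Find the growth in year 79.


aₙ = a₁ + (n-1)d
= 38 + (79-1)×8
= 38 + 624
= 662

a_79 = 662


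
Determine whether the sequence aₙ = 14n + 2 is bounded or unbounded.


aₙ = 14n + 2 → as n→∞, aₙ→∞
No finite upper bound exists
The sequence is UNBOUNDED

Unbounded (aₙ → ∞ as n → ∞)


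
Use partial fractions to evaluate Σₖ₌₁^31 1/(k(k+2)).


1/(k(k+2)) = (1/2)·(1/k - 1/(k+2)) (partial fractions)
Telescoping: Σ = (1/2)·(1 + 1/2 - 1/32 - 1/33) = 1519/2112

Sum = 1519/2112


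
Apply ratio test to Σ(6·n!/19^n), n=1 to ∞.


aₙ = 6·n!/19^n
a_{n+1}/aₙ = (n+1)!/19^(n+1) × 19^n/n!  (constant 6 cancels)
= (n+1)/19
L = lim(n→∞) (n+1)/19 = ∞
L > 1 → series DIVERGES

Diverges (ratio test: L = ∞ > 1)


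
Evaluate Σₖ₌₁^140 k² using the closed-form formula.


n = 140
n(n+1)(2n+1)/6 = 140×141×281/6
= 5546940/6 = 924490

Σk² = 924490


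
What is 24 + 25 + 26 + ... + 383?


Σₖ₌24^383 k = Σₖ₌₁^383 k − Σₖ₌₁^23 k
= 383·384/2 − 23·24/2
= 73536 − 276 = 73260

Σk = 73260


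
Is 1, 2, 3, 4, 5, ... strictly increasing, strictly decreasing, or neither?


Differences: 1, 1, 1, 1
All differences > 0 → strictly INCREASING

Monotonically increasing


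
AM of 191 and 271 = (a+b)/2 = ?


AM = (191 + 271)/2 = 462/2 = 231

AM = 231


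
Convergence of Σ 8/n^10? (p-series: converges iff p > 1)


p-series test: Σ c/n^p converges if p > 1, diverges if p ≤ 1 (constant c > 0 doesn't affect convergence).
p = 10
10 > 1 → CONVERGES

Converges (p = 10 > 1)


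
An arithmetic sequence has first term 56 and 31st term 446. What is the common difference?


d = (aₙ - a₁)/(n-1)
= (446 - 56)/(31-1)
= 390/30 = 13

d = 13


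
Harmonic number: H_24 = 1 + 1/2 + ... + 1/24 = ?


H_24 = 1/1 + 1/2 + 1/3 + ... + 1/24
= 1347822955/356948592
≈ 3.776

H_24 = 1347822955/356948592 ≈ 3.776


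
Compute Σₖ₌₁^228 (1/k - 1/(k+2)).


Telescoping with gap 2: two head and two tail terms survive.
= (1 + 1/2) - (1/229 + 1/230)
= 3/2 - 1/229 - 1/230 = 39273/26335

Sum = 39273/26335


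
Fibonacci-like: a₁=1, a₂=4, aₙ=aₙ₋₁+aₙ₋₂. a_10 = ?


Computing iteratively: 1, 4, 5, 9, 14, 23, 37, 60, 97, 157
a_10 = 157

a_10 = 157


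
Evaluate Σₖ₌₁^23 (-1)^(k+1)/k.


S = 1 - 1/2 + 1/3 - 1/4 + 1/5 - 1/6 + 1/7 - 1/8 ± ...
= 0.7144
(Full series converges to +ln(2) ≈ +0.6931)

S_23 = 0.7144


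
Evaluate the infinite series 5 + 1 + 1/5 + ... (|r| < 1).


S∞ = a₁/(1-r) = 5/(1 - 1/5)
= 5/(4/5)
= 25/4

S∞ = 25/4


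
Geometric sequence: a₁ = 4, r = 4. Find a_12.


aₙ = a₁·r^(n-1)
= 4×4^11
= 4×4194304
= 16777216

a_12 = 16777216


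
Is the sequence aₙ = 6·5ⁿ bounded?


aₙ = 6·5ⁿ → as n→∞, aₙ→∞ (since base 5 > 1)
No finite upper bound exists
The sequence is UNBOUNDED

Unbounded (aₙ → ∞ as n → ∞)


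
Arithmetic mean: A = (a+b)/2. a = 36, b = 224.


AM = (36 + 224)/2 = 260/2 = 130

AM = 130


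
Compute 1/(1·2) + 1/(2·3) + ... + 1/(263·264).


1/(k(k+1)) = 1/k - 1/(k+1) (partial fractions)
Telescoping: Σ = 1 - 1/264 = 263/264

Sum = 263/264


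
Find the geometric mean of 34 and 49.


GM = √(34×49) = √1666 = 40.8167

GM = 40.8167


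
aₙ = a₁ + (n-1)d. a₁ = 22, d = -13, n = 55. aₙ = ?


aₙ = a₁ + (n-1)d
= 22 + (55-1)×-13
= 22 - 702
= -680

a_55 = -680


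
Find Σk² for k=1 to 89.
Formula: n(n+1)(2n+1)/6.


n = 89
n(n+1)(2n+1)/6 = 89×90×179/6
= 1433790/6 = 238965

Σk² = 238965
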